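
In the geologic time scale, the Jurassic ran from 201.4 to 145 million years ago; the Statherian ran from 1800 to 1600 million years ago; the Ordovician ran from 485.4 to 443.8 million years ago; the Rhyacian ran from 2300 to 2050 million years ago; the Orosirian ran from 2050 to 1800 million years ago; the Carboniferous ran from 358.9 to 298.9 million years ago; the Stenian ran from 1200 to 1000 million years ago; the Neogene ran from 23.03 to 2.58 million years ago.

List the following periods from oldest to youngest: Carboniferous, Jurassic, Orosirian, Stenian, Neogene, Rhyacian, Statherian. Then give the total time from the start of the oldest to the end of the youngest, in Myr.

From the excerpt: Carboniferous 358.9–298.9; Jurassic 201.4–145; Orosirian 2050–1800; Stenian 1200–1000; Neogene 23.03–2.58; Rhyacian 2300–2050; Statherian 1800–1600 (Ma).
Larger Ma is earlier, so the oldest is Rhyacian and the youngest is Neogene; oldest to youngest: Rhyacian, Orosirian, Statherian, Stenian, Carboniferous, Jurassic, Neogene.
Oldest start 2300 minus youngest end 2.58 gives 2297.42 Myr overall.

Rhyacian, Orosirian, Statherian, Stenian, Carboniferous, Jurassic, Neogene; total span 2297.42 Myr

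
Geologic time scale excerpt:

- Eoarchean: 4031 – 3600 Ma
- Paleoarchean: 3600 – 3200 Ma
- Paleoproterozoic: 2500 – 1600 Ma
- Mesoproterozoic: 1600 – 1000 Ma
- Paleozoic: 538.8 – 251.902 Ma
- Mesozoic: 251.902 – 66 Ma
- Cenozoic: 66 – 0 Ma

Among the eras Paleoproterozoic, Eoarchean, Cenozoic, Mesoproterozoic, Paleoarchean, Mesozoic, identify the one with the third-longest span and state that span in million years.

Start − end for each: Paleoproterozoic 2500 − 1600 = 900; Eoarchean 4031 − 3600 = 431; Cenozoic 66 − 0 = 66; Mesoproterozoic 1600 − 1000 = 600; Paleoarchean 3600 − 3200 = 400; Mesozoic 251.902 − 66 = 185.902.
Ranking these from longest: Paleoproterozoic > Mesoproterozoic > Eoarchean > Paleoarchean > Mesozoic > Cenozoic.
Position 3 in that ranking is Eoarchean, which lasted 431 Myr.

Eoarchean, 431 million years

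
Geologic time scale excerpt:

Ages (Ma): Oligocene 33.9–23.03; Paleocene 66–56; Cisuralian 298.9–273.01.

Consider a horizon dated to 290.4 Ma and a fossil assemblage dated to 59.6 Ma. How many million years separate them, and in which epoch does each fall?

Elapsed time: 290.4 − 59.6 = 230.8 Myr.
290.4 Ma lies within 298.9–273.01 Ma: Cisuralian.
59.6 Ma lies within 66–56 Ma: Paleocene.

230.8 million years apart; the first in the Cisuralian, the second in the Paleocene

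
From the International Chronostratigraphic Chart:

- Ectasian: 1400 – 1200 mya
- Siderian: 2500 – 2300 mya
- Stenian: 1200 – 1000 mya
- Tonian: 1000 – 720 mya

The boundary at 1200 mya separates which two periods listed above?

The Ectasian ends at 1200 mya and the Stenian begins at 1200 mya, so they share that boundary.

Ectasian and Stenian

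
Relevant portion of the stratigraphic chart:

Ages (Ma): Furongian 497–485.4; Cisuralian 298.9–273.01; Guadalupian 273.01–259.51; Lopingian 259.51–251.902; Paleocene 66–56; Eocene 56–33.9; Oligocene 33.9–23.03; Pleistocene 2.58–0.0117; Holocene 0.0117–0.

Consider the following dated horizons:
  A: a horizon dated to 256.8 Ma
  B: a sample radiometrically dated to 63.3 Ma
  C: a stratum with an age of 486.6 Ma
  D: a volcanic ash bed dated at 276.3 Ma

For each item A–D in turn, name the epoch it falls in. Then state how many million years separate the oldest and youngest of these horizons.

A — Lopingian; B — Paleocene; C — Furongian; D — Cisuralian; span 423.3 million years

A: 256.8 Ma lies in 259.51–251.902 Ma, so Lopingian.
B: 63.3 Ma lies in 66–56 Ma, so Paleocene.
C: 486.6 Ma lies in 497–485.4 Ma, so Furongian.
D: 276.3 Ma lies in 298.9–273.01 Ma, so Cisuralian.
Oldest = 486.6 Ma, youngest = 63.3 Ma → span 423.3 Myr.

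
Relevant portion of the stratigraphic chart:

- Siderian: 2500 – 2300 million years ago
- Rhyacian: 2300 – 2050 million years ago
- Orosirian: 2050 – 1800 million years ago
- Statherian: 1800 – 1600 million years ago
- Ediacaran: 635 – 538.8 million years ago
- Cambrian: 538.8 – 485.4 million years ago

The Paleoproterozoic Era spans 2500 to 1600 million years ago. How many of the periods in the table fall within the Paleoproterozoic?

4

Periods inside 2500–1600 Ma: Siderian, Rhyacian, Orosirian, Statherian — 4 in total.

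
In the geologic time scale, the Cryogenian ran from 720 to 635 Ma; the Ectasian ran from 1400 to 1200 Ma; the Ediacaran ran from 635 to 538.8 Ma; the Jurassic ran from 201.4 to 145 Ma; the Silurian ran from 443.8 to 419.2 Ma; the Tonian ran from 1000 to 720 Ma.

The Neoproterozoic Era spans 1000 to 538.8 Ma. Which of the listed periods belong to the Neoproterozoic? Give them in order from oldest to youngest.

Tonian, Cryogenian, Ediacaran

Periods with both bounds inside 1000–538.8 Ma: Tonian (1000–720), Cryogenian (720–635), Ediacaran (635–538.8).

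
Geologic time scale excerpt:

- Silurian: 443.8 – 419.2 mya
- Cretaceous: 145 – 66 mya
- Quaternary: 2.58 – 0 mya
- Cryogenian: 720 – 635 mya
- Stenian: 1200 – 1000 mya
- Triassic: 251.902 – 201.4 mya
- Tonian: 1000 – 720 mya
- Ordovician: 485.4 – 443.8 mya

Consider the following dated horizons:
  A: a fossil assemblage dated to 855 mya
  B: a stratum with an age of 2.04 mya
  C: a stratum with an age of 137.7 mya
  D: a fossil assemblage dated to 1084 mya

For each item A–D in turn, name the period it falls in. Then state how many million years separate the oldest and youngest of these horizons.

A: 855 Ma lies in 1000–720 Ma, so Tonian.
B: 2.04 Ma lies in 2.58–0 Ma, so Quaternary.
C: 137.7 Ma lies in 145–66 Ma, so Cretaceous.
D: 1084 Ma lies in 1200–1000 Ma, so Stenian.
Oldest = 1084 Ma, youngest = 2.04 Ma → span 1081.96 Myr.

A — Tonian; B — Quaternary; C — Cretaceous; D — Stenian; span 1081.96 million years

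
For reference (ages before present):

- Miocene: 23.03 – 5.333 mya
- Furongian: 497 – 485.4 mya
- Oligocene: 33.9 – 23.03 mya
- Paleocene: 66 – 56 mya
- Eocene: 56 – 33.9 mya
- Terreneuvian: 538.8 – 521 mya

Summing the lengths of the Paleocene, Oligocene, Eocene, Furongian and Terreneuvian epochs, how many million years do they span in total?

72.37 million years

Each duration: Paleocene = 10; Oligocene = 10.87; Eocene = 22.1; Furongian = 11.6; Terreneuvian = 17.8.
Sum: 10 + 10.87 + 22.1 + 11.6 + 17.8 = 72.37 Myr.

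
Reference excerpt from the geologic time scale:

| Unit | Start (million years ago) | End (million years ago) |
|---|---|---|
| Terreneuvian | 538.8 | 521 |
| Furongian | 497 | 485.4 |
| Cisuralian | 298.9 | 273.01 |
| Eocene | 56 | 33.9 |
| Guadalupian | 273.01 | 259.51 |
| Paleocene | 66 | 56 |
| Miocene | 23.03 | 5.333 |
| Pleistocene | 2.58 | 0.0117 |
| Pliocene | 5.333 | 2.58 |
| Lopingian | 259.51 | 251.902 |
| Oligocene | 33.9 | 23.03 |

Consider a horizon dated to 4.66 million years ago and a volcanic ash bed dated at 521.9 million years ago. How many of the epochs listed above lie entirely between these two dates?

8

521.9 Ma sits inside the Terreneuvian (538.8–521) and 4.66 Ma inside the Pliocene (5.333–2.58); neither of those is wholly between the two dates.
The listed epochs lying completely between them are Furongian, Cisuralian, Guadalupian, Lopingian, Paleocene, Eocene, Oligocene, Miocene — 8 in all.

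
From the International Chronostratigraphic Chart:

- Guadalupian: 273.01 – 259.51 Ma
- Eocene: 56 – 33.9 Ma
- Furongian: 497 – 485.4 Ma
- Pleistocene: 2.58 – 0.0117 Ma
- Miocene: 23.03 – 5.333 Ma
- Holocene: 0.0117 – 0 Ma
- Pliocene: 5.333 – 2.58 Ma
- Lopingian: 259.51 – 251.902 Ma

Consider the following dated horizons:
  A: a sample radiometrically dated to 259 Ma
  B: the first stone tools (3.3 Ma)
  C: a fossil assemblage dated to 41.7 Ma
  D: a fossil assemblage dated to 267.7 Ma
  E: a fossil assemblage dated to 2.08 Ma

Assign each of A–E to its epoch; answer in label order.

Match each age against the start–end ranges in the excerpt: A = 259 Ma → Lopingian (259.51–251.902); B = 3.3 Ma → Pliocene (5.333–2.58); C = 41.7 Ma → Eocene (56–33.9); D = 267.7 Ma → Guadalupian (273.01–259.51); E = 2.08 Ma → Pleistocene (2.58–0.0117).

A — Lopingian; B — Pliocene; C — Eocene; D — Guadalupian; E — Pleistocene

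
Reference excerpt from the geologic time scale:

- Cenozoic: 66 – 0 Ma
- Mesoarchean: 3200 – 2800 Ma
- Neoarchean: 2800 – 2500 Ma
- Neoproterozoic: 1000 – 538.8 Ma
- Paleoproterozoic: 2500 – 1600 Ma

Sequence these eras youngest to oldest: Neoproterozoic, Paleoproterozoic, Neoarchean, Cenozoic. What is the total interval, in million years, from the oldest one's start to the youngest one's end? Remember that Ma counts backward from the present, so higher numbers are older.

Cenozoic, Neoproterozoic, Paleoproterozoic, Neoarchean; total span 2800 Myr

Start ages (Ma): Neoarchean 2800, Paleoproterozoic 2500, Neoproterozoic 1000, Cenozoic 66.
Ordered youngest to oldest: Cenozoic, Neoproterozoic, Paleoproterozoic, Neoarchean.
Span = 2800 − 0 = 2800 Myr.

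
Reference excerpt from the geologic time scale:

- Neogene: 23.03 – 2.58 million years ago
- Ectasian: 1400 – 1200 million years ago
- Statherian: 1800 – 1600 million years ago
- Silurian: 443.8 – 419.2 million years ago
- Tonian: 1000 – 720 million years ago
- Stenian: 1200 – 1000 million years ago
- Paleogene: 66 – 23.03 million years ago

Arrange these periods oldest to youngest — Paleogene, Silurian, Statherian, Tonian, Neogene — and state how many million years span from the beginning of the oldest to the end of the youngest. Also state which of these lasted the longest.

From the excerpt: Paleogene 66–23.03; Silurian 443.8–419.2; Statherian 1800–1600; Tonian 1000–720; Neogene 23.03–2.58 (Ma).
Larger Ma is earlier, so the oldest is Statherian and the youngest is Neogene; oldest to youngest: Statherian, Tonian, Silurian, Paleogene, Neogene.
Oldest start 1800 minus youngest end 2.58 gives 1797.42 Myr overall.
Individual lengths (start − end): Tonian 280; Silurian 24.6; Statherian 200; Paleogene 42.97; Neogene 20.45. The largest is Tonian at 280 Myr.

Statherian → Tonian → Silurian → Paleogene → Neogene; total span 1797.42 Myr; longest is Tonian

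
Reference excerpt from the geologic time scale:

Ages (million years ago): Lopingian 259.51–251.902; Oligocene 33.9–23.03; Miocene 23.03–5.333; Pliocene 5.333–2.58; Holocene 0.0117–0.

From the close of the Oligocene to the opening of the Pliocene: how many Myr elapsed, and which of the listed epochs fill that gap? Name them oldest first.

17.697 million years; Miocene

End of Oligocene = 23.03 Ma; start of Pliocene = 5.333 Ma.
Gap = 23.03 − 5.333 = 17.697 Myr.
Epochs wholly inside 23.03–5.333 Ma: Miocene (23.03–5.333).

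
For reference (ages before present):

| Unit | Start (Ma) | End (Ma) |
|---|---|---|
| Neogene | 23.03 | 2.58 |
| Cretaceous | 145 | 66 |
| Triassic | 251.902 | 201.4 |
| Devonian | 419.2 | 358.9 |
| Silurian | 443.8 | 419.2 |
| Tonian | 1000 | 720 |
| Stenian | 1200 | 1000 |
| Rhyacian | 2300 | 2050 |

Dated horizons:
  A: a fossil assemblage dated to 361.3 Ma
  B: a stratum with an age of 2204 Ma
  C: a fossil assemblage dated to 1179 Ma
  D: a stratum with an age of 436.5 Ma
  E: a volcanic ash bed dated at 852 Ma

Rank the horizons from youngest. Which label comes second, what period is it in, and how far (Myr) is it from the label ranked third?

Sorted youngest-first by Ma: A (361.3), D (436.5), E (852), C (1179), B (2204).
The second youngest is D at 436.5 Ma, which lies in 443.8–419.2 Ma: the Silurian.
The third youngest is E at 852 Ma; separation = |436.5 − 852| = 415.5 Myr.

D, in the Silurian; 415.5 million years to E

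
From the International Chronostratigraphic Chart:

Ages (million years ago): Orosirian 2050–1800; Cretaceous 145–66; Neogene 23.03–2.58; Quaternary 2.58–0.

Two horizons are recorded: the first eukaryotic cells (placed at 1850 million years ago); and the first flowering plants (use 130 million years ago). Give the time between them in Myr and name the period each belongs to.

1720 million years apart; the first in the Orosirian, the second in the Cretaceous

Elapsed time: 1850 − 130 = 1720 Myr.
1850 Ma lies within 2050–1800 Ma: Orosirian.
130 Ma lies within 145–66 Ma: Cretaceous.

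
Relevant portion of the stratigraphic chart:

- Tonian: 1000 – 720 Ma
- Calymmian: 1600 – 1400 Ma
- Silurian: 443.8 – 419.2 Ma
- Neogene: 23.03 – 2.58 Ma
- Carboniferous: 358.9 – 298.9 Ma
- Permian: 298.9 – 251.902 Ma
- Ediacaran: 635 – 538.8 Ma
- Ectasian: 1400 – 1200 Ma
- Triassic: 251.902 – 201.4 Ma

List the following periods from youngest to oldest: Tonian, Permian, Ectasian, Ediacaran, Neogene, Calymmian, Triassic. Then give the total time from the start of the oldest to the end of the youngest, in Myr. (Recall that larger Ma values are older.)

Neogene, Triassic, Permian, Ediacaran, Tonian, Ectasian, Calymmian; total span 1597.42 Myr

Start ages (Ma): Calymmian 1600, Ectasian 1400, Tonian 1000, Ediacaran 635, Permian 298.9, Triassic 251.902, Neogene 23.03.
Ordered youngest to oldest: Neogene, Triassic, Permian, Ediacaran, Tonian, Ectasian, Calymmian.
Span = 1600 − 2.58 = 1597.42 Myr.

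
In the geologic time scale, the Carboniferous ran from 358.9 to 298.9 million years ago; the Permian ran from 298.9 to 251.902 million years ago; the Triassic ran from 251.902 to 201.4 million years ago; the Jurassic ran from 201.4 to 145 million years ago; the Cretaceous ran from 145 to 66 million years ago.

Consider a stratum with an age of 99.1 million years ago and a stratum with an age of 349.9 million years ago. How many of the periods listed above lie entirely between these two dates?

3

The older date is 349.9 Ma and the younger is 99.1 Ma.
Periods with start < 349.9 and end > 99.1 Ma: Permian (298.9–251.902), Triassic (251.902–201.4), Jurassic (201.4–145).
That is 3 complete periods.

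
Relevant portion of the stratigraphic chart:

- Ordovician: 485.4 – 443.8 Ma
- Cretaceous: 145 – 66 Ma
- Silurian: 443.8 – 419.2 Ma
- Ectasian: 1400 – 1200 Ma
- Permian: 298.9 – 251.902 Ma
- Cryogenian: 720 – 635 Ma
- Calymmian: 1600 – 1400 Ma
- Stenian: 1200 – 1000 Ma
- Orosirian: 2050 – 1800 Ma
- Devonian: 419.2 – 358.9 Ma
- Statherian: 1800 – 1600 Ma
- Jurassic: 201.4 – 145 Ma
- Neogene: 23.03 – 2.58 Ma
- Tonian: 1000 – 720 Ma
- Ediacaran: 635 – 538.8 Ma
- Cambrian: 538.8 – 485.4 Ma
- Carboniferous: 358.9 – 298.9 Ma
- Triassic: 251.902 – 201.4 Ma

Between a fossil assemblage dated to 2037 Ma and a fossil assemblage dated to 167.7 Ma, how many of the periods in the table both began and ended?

The older date is 2037 Ma and the younger is 167.7 Ma.
Periods with start < 2037 and end > 167.7 Ma: Statherian (1800–1600), Calymmian (1600–1400), Ectasian (1400–1200), Stenian (1200–1000), Tonian (1000–720), Cryogenian (720–635), Ediacaran (635–538.8), Cambrian (538.8–485.4), Ordovician (485.4–443.8), Silurian (443.8–419.2), Devonian (419.2–358.9), Carboniferous (358.9–298.9), Permian (298.9–251.902), Triassic (251.902–201.4).
That is 14 complete periods.

14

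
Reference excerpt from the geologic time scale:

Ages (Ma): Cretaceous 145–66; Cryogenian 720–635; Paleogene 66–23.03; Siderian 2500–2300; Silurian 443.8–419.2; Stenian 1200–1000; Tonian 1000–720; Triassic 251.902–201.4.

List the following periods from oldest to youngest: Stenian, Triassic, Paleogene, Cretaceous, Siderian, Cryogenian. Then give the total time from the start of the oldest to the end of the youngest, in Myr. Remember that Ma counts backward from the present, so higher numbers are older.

Siderian → Stenian → Cryogenian → Triassic → Cretaceous → Paleogene; total span 2476.97 Myr

Start ages (Ma): Siderian 2500, Stenian 1200, Cryogenian 720, Triassic 251.902, Cretaceous 145, Paleogene 66.
Ordered oldest to youngest: Siderian, Stenian, Cryogenian, Triassic, Cretaceous, Paleogene.
Span = 2500 − 23.03 = 2476.97 Myr.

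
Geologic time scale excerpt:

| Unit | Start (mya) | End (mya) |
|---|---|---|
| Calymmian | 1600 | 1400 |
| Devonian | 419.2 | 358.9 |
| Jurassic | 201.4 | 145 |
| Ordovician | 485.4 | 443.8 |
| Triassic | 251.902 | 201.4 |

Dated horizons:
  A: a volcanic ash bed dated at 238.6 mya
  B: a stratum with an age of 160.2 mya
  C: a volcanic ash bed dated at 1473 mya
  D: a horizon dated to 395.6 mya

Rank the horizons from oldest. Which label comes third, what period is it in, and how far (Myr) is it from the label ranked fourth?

A, in the Triassic; 78.4 million years to B

Sorted oldest-first by Ma: C (1473), D (395.6), A (238.6), B (160.2).
The third oldest is A at 238.6 Ma, which lies in 251.902–201.4 Ma: the Triassic.
The fourth oldest is B at 160.2 Ma; separation = |238.6 − 160.2| = 78.4 Myr.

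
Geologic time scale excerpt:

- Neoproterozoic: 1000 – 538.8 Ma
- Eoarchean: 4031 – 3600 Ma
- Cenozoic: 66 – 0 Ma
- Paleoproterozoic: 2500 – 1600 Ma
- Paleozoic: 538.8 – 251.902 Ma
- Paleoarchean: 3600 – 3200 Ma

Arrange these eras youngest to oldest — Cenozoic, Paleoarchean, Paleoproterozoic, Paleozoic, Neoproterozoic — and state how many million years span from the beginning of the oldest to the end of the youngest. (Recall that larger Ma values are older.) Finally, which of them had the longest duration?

From the excerpt: Cenozoic 66–0; Paleoarchean 3600–3200; Paleoproterozoic 2500–1600; Paleozoic 538.8–251.902; Neoproterozoic 1000–538.8 (Ma).
Larger Ma is earlier, so the oldest is Paleoarchean and the youngest is Cenozoic; youngest to oldest: Cenozoic, Paleozoic, Neoproterozoic, Paleoproterozoic, Paleoarchean.
Oldest start 3600 minus youngest end 0 gives 3600 Myr overall.
Individual lengths (start − end): Cenozoic 66; Paleoarchean 400; Paleoproterozoic 900; Paleozoic 286.898; Neoproterozoic 461.2. The largest is Paleoproterozoic at 900 Myr.

Cenozoic, Paleozoic, Neoproterozoic, Paleoproterozoic, Paleoarchean; total span 3600 Myr; longest is Paleoproterozoic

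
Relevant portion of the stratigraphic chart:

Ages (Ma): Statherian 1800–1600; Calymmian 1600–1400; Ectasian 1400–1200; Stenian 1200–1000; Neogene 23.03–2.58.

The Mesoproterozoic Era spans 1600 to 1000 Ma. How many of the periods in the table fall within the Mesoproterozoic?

Periods inside 1600–1000 Ma: Calymmian, Ectasian, Stenian — 3 in total.

3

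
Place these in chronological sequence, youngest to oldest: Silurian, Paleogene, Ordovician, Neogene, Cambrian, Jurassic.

Neogene → Paleogene → Jurassic → Silurian → Ordovician → Cambrian

Era membership (oldest first within each) — Paleozoic: Cambrian, Ordovician, Silurian; Mesozoic: Jurassic; Cenozoic: Paleogene, Neogene. Paleozoic precedes Mesozoic, which precedes Cenozoic. Concatenating the groups in that era order and then reversing gives youngest to oldest.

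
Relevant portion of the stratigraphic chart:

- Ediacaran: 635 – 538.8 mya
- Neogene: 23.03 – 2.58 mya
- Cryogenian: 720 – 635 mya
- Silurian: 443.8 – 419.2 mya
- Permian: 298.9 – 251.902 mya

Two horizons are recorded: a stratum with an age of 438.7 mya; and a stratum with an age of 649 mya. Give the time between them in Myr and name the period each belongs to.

Elapsed time: 649 − 438.7 = 210.3 Myr.
438.7 Ma lies within 443.8–419.2 Ma: Silurian.
649 Ma lies within 720–635 Ma: Cryogenian.

210.3 million years apart; the first in the Silurian, the second in the Cryogenian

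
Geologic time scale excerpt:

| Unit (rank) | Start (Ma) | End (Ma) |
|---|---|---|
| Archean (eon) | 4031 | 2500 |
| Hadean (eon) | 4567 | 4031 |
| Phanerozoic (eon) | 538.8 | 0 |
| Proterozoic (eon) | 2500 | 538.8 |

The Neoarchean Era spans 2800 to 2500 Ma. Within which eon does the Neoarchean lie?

Archean

The Neoarchean (2800–2500 Ma) lies entirely within 4031–2500 Ma, the Archean Eon.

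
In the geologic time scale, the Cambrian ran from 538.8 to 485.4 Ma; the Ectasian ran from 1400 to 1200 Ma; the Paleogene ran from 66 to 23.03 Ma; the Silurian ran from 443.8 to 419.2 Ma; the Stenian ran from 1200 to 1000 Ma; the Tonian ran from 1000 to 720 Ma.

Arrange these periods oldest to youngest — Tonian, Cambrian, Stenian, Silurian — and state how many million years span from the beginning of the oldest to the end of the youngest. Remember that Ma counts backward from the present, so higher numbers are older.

From the excerpt: Tonian 1000–720; Cambrian 538.8–485.4; Stenian 1200–1000; Silurian 443.8–419.2 (Ma).
Larger Ma is earlier, so the oldest is Stenian and the youngest is Silurian; oldest to youngest: Stenian, Tonian, Cambrian, Silurian.
Oldest start 1200 minus youngest end 419.2 gives 780.8 Myr overall.

Stenian → Tonian → Cambrian → Silurian; total span 780.8 Myr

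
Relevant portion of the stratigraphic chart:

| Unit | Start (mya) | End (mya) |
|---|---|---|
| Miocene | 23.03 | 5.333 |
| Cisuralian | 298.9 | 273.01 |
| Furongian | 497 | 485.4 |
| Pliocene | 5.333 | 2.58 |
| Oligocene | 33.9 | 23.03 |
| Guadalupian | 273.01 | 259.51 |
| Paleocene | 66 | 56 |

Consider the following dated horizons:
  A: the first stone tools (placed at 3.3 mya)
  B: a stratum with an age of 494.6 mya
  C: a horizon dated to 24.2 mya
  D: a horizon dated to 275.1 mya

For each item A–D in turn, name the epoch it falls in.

A: 3.3 Ma lies in 5.333–2.58 Ma, so Pliocene.
B: 494.6 Ma lies in 497–485.4 Ma, so Furongian.
C: 24.2 Ma lies in 33.9–23.03 Ma, so Oligocene.
D: 275.1 Ma lies in 298.9–273.01 Ma, so Cisuralian.

A — Pliocene; B — Furongian; C — Oligocene; D — Cisuralian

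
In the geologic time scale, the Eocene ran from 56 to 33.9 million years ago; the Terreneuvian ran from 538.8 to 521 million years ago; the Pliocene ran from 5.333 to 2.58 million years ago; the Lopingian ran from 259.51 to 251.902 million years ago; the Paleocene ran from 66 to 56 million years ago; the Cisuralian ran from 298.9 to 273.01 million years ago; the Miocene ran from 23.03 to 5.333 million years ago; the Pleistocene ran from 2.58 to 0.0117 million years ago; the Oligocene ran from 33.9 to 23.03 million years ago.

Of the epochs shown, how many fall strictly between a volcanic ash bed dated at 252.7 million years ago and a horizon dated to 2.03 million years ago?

252.7 Ma sits inside the Lopingian (259.51–251.902) and 2.03 Ma inside the Pleistocene (2.58–0.0117); neither of those is wholly between the two dates.
The listed epochs lying completely between them are Paleocene, Eocene, Oligocene, Miocene, Pliocene — 5 in all.

5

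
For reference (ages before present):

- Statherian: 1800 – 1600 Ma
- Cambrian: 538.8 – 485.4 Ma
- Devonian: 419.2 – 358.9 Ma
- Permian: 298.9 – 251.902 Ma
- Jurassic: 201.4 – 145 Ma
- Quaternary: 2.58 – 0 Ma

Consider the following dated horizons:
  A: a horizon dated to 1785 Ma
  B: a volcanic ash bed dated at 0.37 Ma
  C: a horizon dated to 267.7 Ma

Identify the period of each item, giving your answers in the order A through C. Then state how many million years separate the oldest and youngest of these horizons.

Match each age against the start–end ranges in the excerpt: A = 1785 Ma → Statherian (1800–1600); B = 0.37 Ma → Quaternary (2.58–0); C = 267.7 Ma → Permian (298.9–251.902).
The largest age is 1785 Ma and the smallest is 0.37 Ma; their difference is 1784.63 Myr.

A — Statherian; B — Quaternary; C — Permian; span 1784.63 million years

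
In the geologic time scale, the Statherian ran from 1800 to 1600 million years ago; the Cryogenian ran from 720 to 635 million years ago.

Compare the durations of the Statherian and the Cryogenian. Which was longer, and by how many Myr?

Statherian, by 115 million years

Statherian: 1800 − 1600 = 200 Myr.
Cryogenian: 720 − 635 = 85 Myr.
Difference: 200 − 85 = 115 Myr, so the Statherian was longer.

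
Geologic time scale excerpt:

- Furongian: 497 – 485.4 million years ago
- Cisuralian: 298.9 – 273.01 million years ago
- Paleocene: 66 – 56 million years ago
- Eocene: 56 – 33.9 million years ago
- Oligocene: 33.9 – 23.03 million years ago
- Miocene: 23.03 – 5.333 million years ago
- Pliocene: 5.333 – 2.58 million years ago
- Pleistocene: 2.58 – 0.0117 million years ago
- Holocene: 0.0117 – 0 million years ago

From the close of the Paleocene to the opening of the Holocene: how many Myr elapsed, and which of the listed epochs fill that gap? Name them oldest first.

End of Paleocene = 56 Ma; start of Holocene = 0.0117 Ma.
Gap = 56 − 0.0117 = 55.9883 Myr.
Epochs wholly inside 56–0.0117 Ma: Eocene (56–33.9), Oligocene (33.9–23.03), Miocene (23.03–5.333), Pliocene (5.333–2.58), Pleistocene (2.58–0.0117).

55.9883 million years; Eocene, Oligocene, Miocene, Pliocene, Pleistocene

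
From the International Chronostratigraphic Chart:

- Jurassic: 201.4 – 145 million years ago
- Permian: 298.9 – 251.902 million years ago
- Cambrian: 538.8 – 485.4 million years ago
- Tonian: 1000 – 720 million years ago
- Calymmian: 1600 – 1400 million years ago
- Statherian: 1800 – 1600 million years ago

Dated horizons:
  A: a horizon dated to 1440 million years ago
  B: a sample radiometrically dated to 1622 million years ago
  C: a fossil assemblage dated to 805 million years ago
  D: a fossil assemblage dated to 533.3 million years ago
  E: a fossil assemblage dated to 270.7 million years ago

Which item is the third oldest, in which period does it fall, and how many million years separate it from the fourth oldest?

Sorted oldest-first by Ma: B (1622), A (1440), C (805), D (533.3), E (270.7).
The third oldest is C at 805 Ma, which lies in 1000–720 Ma: the Tonian.
The fourth oldest is D at 533.3 Ma; separation = |805 − 533.3| = 271.7 Myr.

C, in the Tonian; 271.7 million years to D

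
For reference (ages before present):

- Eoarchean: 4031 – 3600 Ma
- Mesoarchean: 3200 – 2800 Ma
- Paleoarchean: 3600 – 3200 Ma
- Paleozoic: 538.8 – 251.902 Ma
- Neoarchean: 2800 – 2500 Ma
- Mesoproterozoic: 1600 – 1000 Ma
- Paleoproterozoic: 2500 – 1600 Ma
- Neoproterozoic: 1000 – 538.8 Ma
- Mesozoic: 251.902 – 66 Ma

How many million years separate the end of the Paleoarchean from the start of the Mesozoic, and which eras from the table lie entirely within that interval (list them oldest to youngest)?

End of Paleoarchean = 3200 Ma; start of Mesozoic = 251.902 Ma.
Gap = 3200 − 251.902 = 2948.098 Myr.
Eras wholly inside 3200–251.902 Ma: Mesoarchean (3200–2800), Neoarchean (2800–2500), Paleoproterozoic (2500–1600), Mesoproterozoic (1600–1000), Neoproterozoic (1000–538.8), Paleozoic (538.8–251.902).

2948.098 million years; Mesoarchean, Neoarchean, Paleoproterozoic, Mesoproterozoic, Neoproterozoic, Paleozoic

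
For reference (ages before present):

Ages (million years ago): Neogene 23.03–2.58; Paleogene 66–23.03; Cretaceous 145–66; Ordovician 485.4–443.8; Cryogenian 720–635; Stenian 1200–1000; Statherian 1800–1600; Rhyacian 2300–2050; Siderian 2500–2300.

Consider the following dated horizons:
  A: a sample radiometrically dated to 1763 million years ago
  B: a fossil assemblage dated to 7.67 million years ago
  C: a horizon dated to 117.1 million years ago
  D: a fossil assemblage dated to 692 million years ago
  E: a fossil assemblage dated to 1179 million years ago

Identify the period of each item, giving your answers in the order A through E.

A — Statherian; B — Neogene; C — Cretaceous; D — Cryogenian; E — Stenian

Match each age against the start–end ranges in the excerpt: A = 1763 Ma → Statherian (1800–1600); B = 7.67 Ma → Neogene (23.03–2.58); C = 117.1 Ma → Cretaceous (145–66); D = 692 Ma → Cryogenian (720–635); E = 1179 Ma → Stenian (1200–1000).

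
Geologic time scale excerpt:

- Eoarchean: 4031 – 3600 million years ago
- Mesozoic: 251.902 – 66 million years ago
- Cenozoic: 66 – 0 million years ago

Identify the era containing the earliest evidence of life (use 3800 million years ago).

Eoarchean

3800 Ma lies between 4031 and 3600 Ma, so it falls in the Eoarchean.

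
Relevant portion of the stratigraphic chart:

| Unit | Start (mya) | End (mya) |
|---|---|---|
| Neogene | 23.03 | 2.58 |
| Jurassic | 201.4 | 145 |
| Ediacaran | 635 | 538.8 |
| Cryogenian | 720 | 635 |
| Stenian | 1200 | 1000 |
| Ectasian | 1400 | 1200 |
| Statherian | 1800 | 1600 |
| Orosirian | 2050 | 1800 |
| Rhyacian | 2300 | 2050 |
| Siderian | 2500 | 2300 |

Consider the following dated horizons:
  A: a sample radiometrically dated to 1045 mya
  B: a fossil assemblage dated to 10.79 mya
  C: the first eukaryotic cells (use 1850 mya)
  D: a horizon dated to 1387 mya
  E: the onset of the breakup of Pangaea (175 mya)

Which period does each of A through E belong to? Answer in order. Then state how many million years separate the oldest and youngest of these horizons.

A: 1045 Ma lies in 1200–1000 Ma, so Stenian.
B: 10.79 Ma lies in 23.03–2.58 Ma, so Neogene.
C: 1850 Ma lies in 2050–1800 Ma, so Orosirian.
D: 1387 Ma lies in 1400–1200 Ma, so Ectasian.
E: 175 Ma lies in 201.4–145 Ma, so Jurassic.
Oldest = 1850 Ma, youngest = 10.79 Ma → span 1839.21 Myr.

A — Stenian; B — Neogene; C — Orosirian; D — Ectasian; E — Jurassic; span 1839.21 million years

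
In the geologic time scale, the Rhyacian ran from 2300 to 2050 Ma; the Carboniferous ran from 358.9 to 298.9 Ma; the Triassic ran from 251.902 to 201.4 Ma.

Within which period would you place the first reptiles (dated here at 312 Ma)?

Carboniferous

312 Ma lies between 358.9 and 298.9 Ma, so it falls in the Carboniferous.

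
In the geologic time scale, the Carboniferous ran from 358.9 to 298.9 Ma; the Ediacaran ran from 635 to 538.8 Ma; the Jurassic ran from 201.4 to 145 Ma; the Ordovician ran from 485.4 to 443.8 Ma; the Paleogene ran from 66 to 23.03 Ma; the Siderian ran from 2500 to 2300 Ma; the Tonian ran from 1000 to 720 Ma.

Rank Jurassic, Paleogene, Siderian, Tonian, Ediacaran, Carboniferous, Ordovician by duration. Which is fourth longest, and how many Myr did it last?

Durations: Jurassic 56.4; Paleogene 42.97; Siderian 200; Tonian 280; Ediacaran 96.2; Carboniferous 60; Ordovician 41.6 Myr.
Sorted longest-first: Tonian (280), Siderian (200), Ediacaran (96.2), Carboniferous (60), Jurassic (56.4), Paleogene (42.97), Ordovician (41.6).
The fourth longest is Carboniferous at 60 Myr.

Carboniferous, 60 million years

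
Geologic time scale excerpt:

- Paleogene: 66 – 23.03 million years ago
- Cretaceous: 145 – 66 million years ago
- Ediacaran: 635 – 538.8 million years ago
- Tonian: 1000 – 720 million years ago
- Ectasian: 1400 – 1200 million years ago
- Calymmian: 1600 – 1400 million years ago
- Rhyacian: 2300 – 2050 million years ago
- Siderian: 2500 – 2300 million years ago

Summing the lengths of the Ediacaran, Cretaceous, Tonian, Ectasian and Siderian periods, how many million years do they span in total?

855.2 million years

Duration is start − end for each: (635 − 538.8) + (145 − 66) + (1000 − 720) + (1400 − 1200) + (2500 − 2300).
That is 96.2 + 79 + 280 + 200 + 200, which totals 855.2 million years.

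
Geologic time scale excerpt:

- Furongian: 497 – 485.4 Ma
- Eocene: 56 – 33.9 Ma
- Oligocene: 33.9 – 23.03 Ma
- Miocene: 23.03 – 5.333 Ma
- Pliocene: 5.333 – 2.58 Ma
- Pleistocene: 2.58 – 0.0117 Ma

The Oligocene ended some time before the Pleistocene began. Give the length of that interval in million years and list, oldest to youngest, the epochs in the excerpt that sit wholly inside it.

End of Oligocene = 23.03 Ma; start of Pleistocene = 2.58 Ma.
Gap = 23.03 − 2.58 = 20.45 Myr.
Epochs wholly inside 23.03–2.58 Ma: Miocene (23.03–5.333), Pliocene (5.333–2.58).

20.45 million years; Miocene, Pliocene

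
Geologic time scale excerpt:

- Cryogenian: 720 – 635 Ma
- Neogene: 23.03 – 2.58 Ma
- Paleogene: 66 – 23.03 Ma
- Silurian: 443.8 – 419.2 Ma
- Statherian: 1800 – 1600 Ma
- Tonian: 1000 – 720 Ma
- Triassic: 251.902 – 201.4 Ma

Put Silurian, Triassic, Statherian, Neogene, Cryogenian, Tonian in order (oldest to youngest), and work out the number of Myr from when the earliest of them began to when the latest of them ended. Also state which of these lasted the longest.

From the excerpt: Silurian 443.8–419.2; Triassic 251.902–201.4; Statherian 1800–1600; Neogene 23.03–2.58; Cryogenian 720–635; Tonian 1000–720 (Ma).
Larger Ma is earlier, so the oldest is Statherian and the youngest is Neogene; oldest to youngest: Statherian, Tonian, Cryogenian, Silurian, Triassic, Neogene.
Oldest start 1800 minus youngest end 2.58 gives 1797.42 Myr overall.
Individual lengths (start − end): Silurian 24.6; Cryogenian 85; Tonian 280; Neogene 20.45; Triassic 50.502; Statherian 200. The largest is Tonian at 280 Myr.

Statherian → Tonian → Cryogenian → Silurian → Triassic → Neogene; total span 1797.42 Myr; longest is Tonian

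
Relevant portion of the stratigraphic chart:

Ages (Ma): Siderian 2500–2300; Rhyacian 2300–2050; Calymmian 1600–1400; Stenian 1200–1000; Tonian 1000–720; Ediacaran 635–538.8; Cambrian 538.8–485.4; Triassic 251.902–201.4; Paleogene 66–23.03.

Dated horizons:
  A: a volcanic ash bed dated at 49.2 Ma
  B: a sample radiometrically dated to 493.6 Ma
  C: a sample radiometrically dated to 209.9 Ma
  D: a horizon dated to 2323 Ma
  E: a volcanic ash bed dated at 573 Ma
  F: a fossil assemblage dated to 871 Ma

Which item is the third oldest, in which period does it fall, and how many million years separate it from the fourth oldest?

E, in the Ediacaran; 79.4 million years to B

Sorted oldest-first by Ma: D (2323), F (871), E (573), B (493.6), C (209.9), A (49.2).
The third oldest is E at 573 Ma, which lies in 635–538.8 Ma: the Ediacaran.
The fourth oldest is B at 493.6 Ma; separation = |573 − 493.6| = 79.4 Myr.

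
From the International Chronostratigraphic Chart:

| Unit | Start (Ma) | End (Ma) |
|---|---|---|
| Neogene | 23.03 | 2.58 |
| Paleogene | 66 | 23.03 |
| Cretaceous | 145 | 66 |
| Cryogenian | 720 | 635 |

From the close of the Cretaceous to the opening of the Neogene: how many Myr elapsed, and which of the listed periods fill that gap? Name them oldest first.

42.97 million years; Paleogene

The Cretaceous closes at 66 Ma and the Neogene opens at 23.03 Ma, so the interval is 66 − 23.03 = 42.97 Myr.
A period fits inside if it starts at or after 66 Ma and ends at or before 23.03 Ma; oldest first that gives Paleogene.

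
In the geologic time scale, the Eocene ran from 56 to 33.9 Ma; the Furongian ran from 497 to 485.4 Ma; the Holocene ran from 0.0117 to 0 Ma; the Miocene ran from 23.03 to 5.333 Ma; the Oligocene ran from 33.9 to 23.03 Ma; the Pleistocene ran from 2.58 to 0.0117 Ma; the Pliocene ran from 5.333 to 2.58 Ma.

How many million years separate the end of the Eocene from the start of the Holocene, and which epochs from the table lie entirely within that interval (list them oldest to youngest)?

33.8883 million years; Oligocene, Miocene, Pliocene, Pleistocene

The Eocene closes at 33.9 Ma and the Holocene opens at 0.0117 Ma, so the interval is 33.9 − 0.0117 = 33.8883 Myr.
An epoch fits inside if it starts at or after 33.9 Ma and ends at or before 0.0117 Ma; oldest first that gives Oligocene, Miocene, Pliocene, Pleistocene.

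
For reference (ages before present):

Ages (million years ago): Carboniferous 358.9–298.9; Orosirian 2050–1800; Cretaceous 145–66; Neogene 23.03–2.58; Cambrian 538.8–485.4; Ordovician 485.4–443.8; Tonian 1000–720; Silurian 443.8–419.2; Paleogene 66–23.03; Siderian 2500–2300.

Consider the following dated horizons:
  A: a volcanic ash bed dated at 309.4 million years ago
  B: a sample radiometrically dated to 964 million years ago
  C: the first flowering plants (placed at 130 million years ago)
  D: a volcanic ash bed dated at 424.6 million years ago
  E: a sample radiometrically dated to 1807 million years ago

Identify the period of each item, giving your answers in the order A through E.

A — Carboniferous; B — Tonian; C — Cretaceous; D — Silurian; E — Orosirian

Match each age against the start–end ranges in the excerpt: A = 309.4 Ma → Carboniferous (358.9–298.9); B = 964 Ma → Tonian (1000–720); C = 130 Ma → Cretaceous (145–66); D = 424.6 Ma → Silurian (443.8–419.2); E = 1807 Ma → Orosirian (2050–1800).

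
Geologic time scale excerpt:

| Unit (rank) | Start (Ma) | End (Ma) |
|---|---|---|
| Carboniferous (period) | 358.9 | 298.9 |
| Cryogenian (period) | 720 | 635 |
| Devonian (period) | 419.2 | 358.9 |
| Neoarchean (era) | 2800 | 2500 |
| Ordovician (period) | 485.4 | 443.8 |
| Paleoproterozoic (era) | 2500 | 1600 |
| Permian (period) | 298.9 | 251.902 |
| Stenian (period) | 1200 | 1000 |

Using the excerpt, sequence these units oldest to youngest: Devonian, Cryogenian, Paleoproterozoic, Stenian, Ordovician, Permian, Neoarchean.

Neoarchean → Paleoproterozoic → Stenian → Cryogenian → Ordovician → Devonian → Permian

The oldest of these is Neoarchean (starts 2800 Ma) and the youngest is Permian (ends 251.902 Ma).
In between, by decreasing start age: Paleoproterozoic (2500), Stenian (1200), Cryogenian (720), Ordovician (485.4), Devonian (419.2).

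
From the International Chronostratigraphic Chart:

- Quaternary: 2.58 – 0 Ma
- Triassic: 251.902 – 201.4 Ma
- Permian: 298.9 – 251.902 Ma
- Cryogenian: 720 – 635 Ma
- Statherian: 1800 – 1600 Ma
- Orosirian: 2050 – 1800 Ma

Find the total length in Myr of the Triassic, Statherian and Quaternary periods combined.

253.082 million years

Duration is start − end for each: (251.902 − 201.4) + (1800 − 1600) + (2.58 − 0).
That is 50.502 + 200 + 2.58, which totals 253.082 million years.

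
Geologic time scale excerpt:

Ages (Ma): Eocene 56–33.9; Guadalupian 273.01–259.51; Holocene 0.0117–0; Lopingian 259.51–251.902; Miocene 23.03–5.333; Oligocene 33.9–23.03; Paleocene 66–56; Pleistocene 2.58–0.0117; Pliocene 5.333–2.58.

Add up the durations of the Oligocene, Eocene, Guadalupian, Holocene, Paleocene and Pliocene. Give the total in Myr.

Duration is start − end for each: (33.9 − 23.03) + (56 − 33.9) + (273.01 − 259.51) + (0.0117 − 0) + (66 − 56) + (5.333 − 2.58).
That is 10.87 + 22.1 + 13.5 + 0.0117 + 10 + 2.753, which totals 59.2347 million years.

59.2347 million years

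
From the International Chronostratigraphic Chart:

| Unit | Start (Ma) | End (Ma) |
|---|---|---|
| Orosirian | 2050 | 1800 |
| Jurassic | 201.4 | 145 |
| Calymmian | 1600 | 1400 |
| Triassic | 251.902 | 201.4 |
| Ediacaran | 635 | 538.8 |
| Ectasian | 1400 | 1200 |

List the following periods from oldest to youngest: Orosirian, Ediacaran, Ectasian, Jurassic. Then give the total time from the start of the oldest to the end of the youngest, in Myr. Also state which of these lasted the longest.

Orosirian, Ectasian, Ediacaran, Jurassic; total span 1905 Myr; longest is Orosirian

Start ages (Ma): Orosirian 2050, Ectasian 1400, Ediacaran 635, Jurassic 201.4.
Ordered oldest to youngest: Orosirian, Ectasian, Ediacaran, Jurassic.
Span = 2050 − 145 = 1905 Myr.
Durations: Jurassic 56.4, Ediacaran 96.2, Orosirian 250, Ectasian 200 → longest is Orosirian (250 Myr).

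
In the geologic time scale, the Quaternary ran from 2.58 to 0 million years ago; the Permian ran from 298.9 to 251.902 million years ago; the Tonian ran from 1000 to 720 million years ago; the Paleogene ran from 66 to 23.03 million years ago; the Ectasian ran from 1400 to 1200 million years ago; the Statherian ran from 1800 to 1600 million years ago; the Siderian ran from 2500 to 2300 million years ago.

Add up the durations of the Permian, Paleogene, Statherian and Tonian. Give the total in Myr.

569.968 million years

Each duration: Permian = 46.998; Paleogene = 42.97; Statherian = 200; Tonian = 280.
Sum: 46.998 + 42.97 + 200 + 280 = 569.968 Myr.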